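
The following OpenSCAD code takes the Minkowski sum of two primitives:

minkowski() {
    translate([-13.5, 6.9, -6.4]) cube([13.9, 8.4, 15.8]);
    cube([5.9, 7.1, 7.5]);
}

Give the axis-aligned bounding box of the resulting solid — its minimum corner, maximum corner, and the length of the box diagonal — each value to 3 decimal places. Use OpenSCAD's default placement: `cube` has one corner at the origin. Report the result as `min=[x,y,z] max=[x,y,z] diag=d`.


A = translate([-13.5, 6.9, -6.4]) cube([13.9, 8.4, 15.8]) → bbox [-13.5,6.9,-6.4] .. [0.4,15.3,9.4]
B = cube([5.9, 7.1, 7.5]) → bbox [0,0,0] .. [5.9,7.1,7.5]
lo = A.lo+B.lo = [-13.5+0, 6.9+0, -6.4+0] = [-13.500,6.900,-6.400]
hi = A.hi+B.hi = [0.4+5.9, 15.3+7.1, 9.4+7.5] = [6.300,22.400,16.900]
diag = √(19.8²+15.5²+23.3²) = √1175.18 = 34.281

min=[-13.500,6.900,-6.400] max=[6.300,22.400,16.900] diag=34.281


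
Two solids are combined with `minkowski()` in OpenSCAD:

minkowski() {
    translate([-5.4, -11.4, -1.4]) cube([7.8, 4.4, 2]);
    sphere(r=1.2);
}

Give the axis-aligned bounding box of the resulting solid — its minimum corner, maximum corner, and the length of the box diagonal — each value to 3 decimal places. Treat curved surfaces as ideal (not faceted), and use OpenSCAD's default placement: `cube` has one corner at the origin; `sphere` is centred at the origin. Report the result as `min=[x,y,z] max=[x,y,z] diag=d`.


A = translate([-5.4, -11.4, -1.4]) cube([7.8, 4.4, 2]) → bbox [-5.4,-11.4,-1.4] .. [2.4,-7,0.6]
B = sphere(r=1.2) → bbox [-1.2,-1.2,-1.2] .. [1.2,1.2,1.2]
lo = A.lo+B.lo = [-5.4-1.2, -11.4-1.2, -1.4-1.2] = [-6.600,-12.600,-2.600]
hi = A.hi+B.hi = [2.4+1.2, -7+1.2, 0.6+1.2] = [3.600,-5.800,1.800]
diag = √(10.2²+6.8²+4.4²) = √169.64 = 13.025

min=[-6.600,-12.600,-2.600] max=[3.600,-5.800,1.800] diag=13.025


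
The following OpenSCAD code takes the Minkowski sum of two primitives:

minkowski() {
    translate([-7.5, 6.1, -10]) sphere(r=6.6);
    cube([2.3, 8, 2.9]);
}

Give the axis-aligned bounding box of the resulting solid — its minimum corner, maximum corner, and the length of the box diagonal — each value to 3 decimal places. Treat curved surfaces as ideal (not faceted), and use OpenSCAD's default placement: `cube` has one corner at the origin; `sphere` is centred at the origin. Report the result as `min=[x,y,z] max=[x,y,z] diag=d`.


min=[-14.100,-0.500,-16.600] max=[1.400,20.700,-0.500] diag=30.804

A = translate([-7.5, 6.1, -10]) sphere(r=6.6) → bbox [-14.1,-0.5,-16.6] .. [-0.9,12.7,-3.4]
B = cube([2.3, 8, 2.9]) → bbox [0,0,0] .. [2.3,8,2.9]
lo = A.lo+B.lo = [-14.1+0, -0.5+0, -16.6+0] = [-14.100,-0.500,-16.600]
hi = A.hi+B.hi = [-0.9+2.3, 12.7+8, -3.4+2.9] = [1.400,20.700,-0.500]
diag = √(15.5²+21.2²+16.1²) = √948.9 = 30.804


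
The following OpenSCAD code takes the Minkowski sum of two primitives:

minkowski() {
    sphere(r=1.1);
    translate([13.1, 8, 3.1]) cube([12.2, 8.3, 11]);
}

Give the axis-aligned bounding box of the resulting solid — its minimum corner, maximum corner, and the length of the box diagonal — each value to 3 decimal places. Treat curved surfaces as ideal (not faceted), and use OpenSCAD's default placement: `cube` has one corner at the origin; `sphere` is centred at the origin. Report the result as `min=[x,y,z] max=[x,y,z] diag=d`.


min=[12.000,6.900,2.000] max=[26.400,17.400,15.200] diag=22.178

A = translate([13.1, 8, 3.1]) cube([12.2, 8.3, 11]) → bbox [13.1,8,3.1] .. [25.3,16.3,14.1]
B = sphere(r=1.1) → bbox [-1.1,-1.1,-1.1] .. [1.1,1.1,1.1]
lo = A.lo+B.lo = [13.1-1.1, 8-1.1, 3.1-1.1] = [12.000,6.900,2.000]
hi = A.hi+B.hi = [25.3+1.1, 16.3+1.1, 14.1+1.1] = [26.400,17.400,15.200]
diag = √(14.4²+10.5²+13.2²) = √491.85 = 22.178


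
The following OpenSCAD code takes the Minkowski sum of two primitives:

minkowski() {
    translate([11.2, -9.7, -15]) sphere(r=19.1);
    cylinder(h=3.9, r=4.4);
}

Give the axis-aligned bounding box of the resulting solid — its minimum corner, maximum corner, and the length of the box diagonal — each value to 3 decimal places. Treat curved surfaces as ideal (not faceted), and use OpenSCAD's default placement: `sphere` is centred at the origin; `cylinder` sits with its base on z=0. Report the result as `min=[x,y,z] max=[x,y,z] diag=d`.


min=[-12.300,-33.200,-34.100] max=[34.700,13.800,8.000] diag=78.679

A = translate([11.2, -9.7, -15]) sphere(r=19.1) → bbox [-7.9,-28.8,-34.1] .. [30.3,9.4,4.1]
B = cylinder(h=3.9, r=4.4) → bbox [-4.4,-4.4,0] .. [4.4,4.4,3.9]
lo = A.lo+B.lo = [-7.9-4.4, -28.8-4.4, -34.1+0] = [-12.300,-33.200,-34.100]
hi = A.hi+B.hi = [30.3+4.4, 9.4+4.4, 4.1+3.9] = [34.700,13.800,8.000]
diag = √(47²+47²+42.1²) = √6190.41 = 78.679


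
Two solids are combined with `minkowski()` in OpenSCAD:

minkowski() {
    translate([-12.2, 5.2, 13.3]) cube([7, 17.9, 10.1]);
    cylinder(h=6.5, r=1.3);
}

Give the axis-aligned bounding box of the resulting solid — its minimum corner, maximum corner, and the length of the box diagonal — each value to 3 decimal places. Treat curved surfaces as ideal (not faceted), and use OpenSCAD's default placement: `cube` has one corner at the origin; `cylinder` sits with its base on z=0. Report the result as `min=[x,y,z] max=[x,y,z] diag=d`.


min=[-13.500,3.900,13.300] max=[-3.900,24.400,29.900] diag=28.071

A = translate([-12.2, 5.2, 13.3]) cube([7, 17.9, 10.1]) → bbox [-12.2,5.2,13.3] .. [-5.2,23.1,23.4]
B = cylinder(h=6.5, r=1.3) → bbox [-1.3,-1.3,0] .. [1.3,1.3,6.5]
lo = A.lo+B.lo = [-12.2-1.3, 5.2-1.3, 13.3+0] = [-13.500,3.900,13.300]
hi = A.hi+B.hi = [-5.2+1.3, 23.1+1.3, 23.4+6.5] = [-3.900,24.400,29.900]
diag = √(9.6²+20.5²+16.6²) = √787.97 = 28.071


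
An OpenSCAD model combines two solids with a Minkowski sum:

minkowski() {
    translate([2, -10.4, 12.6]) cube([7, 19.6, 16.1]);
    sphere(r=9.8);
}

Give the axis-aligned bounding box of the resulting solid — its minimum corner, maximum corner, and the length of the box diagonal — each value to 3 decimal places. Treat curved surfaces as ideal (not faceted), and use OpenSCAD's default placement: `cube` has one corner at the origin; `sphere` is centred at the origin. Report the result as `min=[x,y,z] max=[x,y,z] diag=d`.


min=[-7.800,-20.200,2.800] max=[18.800,19.000,38.500] diag=59.319

A = translate([2, -10.4, 12.6]) cube([7, 19.6, 16.1]) → bbox [2,-10.4,12.6] .. [9,9.2,28.7]
B = sphere(r=9.8) → bbox [-9.8,-9.8,-9.8] .. [9.8,9.8,9.8]
lo = A.lo+B.lo = [2-9.8, -10.4-9.8, 12.6-9.8] = [-7.800,-20.200,2.800]
hi = A.hi+B.hi = [9+9.8, 9.2+9.8, 28.7+9.8] = [18.800,19.000,38.500]
diag = √(26.6²+39.2²+35.7²) = √3518.69 = 59.319


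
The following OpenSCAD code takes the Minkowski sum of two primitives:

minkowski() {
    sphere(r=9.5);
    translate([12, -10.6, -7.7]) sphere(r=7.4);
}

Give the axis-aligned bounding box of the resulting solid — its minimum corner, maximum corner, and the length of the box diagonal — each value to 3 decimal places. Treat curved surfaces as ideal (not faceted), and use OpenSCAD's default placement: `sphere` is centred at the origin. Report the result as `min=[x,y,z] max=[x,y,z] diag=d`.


min=[-4.900,-27.500,-24.600] max=[28.900,6.300,9.200] diag=58.543

A = translate([12, -10.6, -7.7]) sphere(r=7.4) → bbox [4.6,-18,-15.1] .. [19.4,-3.2,-0.3]
B = sphere(r=9.5) → bbox [-9.5,-9.5,-9.5] .. [9.5,9.5,9.5]
lo = A.lo+B.lo = [4.6-9.5, -18-9.5, -15.1-9.5] = [-4.900,-27.500,-24.600]
hi = A.hi+B.hi = [19.4+9.5, -3.2+9.5, -0.3+9.5] = [28.900,6.300,9.200]
diag = √(33.8²+33.8²+33.8²) = √3427.32 = 58.543


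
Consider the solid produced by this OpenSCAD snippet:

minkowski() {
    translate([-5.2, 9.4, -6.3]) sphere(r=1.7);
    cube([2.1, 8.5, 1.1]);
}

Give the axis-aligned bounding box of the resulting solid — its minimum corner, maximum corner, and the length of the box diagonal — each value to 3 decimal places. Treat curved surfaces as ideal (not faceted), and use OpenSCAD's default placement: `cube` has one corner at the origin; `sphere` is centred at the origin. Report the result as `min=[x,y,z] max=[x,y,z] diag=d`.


min=[-6.900,7.700,-8.000] max=[-1.400,19.600,-3.500] diag=13.860

A = translate([-5.2, 9.4, -6.3]) sphere(r=1.7) → bbox [-6.9,7.7,-8] .. [-3.5,11.1,-4.6]
B = cube([2.1, 8.5, 1.1]) → bbox [0,0,0] .. [2.1,8.5,1.1]
lo = A.lo+B.lo = [-6.9+0, 7.7+0, -8+0] = [-6.900,7.700,-8.000]
hi = A.hi+B.hi = [-3.5+2.1, 11.1+8.5, -4.6+1.1] = [-1.400,19.600,-3.500]
diag = √(5.5²+11.9²+4.5²) = √192.11 = 13.860


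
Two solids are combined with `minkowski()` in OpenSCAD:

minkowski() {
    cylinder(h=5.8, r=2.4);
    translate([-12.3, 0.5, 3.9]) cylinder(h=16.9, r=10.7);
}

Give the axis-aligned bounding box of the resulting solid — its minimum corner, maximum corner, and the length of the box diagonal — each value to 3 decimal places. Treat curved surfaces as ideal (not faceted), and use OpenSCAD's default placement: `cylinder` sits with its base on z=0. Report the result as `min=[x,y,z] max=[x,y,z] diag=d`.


min=[-25.400,-12.600,3.900] max=[0.800,13.600,26.600] diag=43.453

A = translate([-12.3, 0.5, 3.9]) cylinder(h=16.9, r=10.7) → bbox [-23,-10.2,3.9] .. [-1.6,11.2,20.8]
B = cylinder(h=5.8, r=2.4) → bbox [-2.4,-2.4,0] .. [2.4,2.4,5.8]
lo = A.lo+B.lo = [-23-2.4, -10.2-2.4, 3.9+0] = [-25.400,-12.600,3.900]
hi = A.hi+B.hi = [-1.6+2.4, 11.2+2.4, 20.8+5.8] = [0.800,13.600,26.600]
diag = √(26.2²+26.2²+22.7²) = √1888.17 = 43.453


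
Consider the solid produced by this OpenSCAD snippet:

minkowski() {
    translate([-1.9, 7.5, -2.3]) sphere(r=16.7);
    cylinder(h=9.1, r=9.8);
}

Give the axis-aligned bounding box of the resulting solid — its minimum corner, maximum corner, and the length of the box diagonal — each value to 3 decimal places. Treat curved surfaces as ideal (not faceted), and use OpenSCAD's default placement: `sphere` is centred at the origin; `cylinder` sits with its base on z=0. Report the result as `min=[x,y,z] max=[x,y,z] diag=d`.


A = translate([-1.9, 7.5, -2.3]) sphere(r=16.7) → bbox [-18.6,-9.2,-19] .. [14.8,24.2,14.4]
B = cylinder(h=9.1, r=9.8) → bbox [-9.8,-9.8,0] .. [9.8,9.8,9.1]
lo = A.lo+B.lo = [-18.6-9.8, -9.2-9.8, -19+0] = [-28.400,-19.000,-19.000]
hi = A.hi+B.hi = [14.8+9.8, 24.2+9.8, 14.4+9.1] = [24.600,34.000,23.500]
diag = √(53²+53²+42.5²) = √7424.25 = 86.164

min=[-28.400,-19.000,-19.000] max=[24.600,34.000,23.500] diag=86.164


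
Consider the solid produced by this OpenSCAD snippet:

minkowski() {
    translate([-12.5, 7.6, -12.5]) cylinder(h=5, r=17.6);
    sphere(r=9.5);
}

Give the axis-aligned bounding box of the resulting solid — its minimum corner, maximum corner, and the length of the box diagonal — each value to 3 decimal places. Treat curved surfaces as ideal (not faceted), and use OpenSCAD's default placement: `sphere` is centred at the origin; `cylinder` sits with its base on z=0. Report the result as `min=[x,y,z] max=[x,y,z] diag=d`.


A = translate([-12.5, 7.6, -12.5]) cylinder(h=5, r=17.6) → bbox [-30.1,-10,-12.5] .. [5.1,25.2,-7.5]
B = sphere(r=9.5) → bbox [-9.5,-9.5,-9.5] .. [9.5,9.5,9.5]
lo = A.lo+B.lo = [-30.1-9.5, -10-9.5, -12.5-9.5] = [-39.600,-19.500,-22.000]
hi = A.hi+B.hi = [5.1+9.5, 25.2+9.5, -7.5+9.5] = [14.600,34.700,2.000]
diag = √(54.2²+54.2²+24²) = √6451.28 = 80.320

min=[-39.600,-19.500,-22.000] max=[14.600,34.700,2.000] diag=80.320


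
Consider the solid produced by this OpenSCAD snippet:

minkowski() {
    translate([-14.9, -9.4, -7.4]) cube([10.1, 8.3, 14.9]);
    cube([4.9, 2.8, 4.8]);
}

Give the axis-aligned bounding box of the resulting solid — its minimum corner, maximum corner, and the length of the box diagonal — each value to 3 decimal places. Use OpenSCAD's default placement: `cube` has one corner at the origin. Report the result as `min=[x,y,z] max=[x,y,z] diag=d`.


A = translate([-14.9, -9.4, -7.4]) cube([10.1, 8.3, 14.9]) → bbox [-14.9,-9.4,-7.4] .. [-4.8,-1.1,7.5]
B = cube([4.9, 2.8, 4.8]) → bbox [0,0,0] .. [4.9,2.8,4.8]
lo = A.lo+B.lo = [-14.9+0, -9.4+0, -7.4+0] = [-14.900,-9.400,-7.400]
hi = A.hi+B.hi = [-4.8+4.9, -1.1+2.8, 7.5+4.8] = [0.100,1.700,12.300]
diag = √(15²+11.1²+19.7²) = √736.3 = 27.135

min=[-14.900,-9.400,-7.400] max=[0.100,1.700,12.300] diag=27.135


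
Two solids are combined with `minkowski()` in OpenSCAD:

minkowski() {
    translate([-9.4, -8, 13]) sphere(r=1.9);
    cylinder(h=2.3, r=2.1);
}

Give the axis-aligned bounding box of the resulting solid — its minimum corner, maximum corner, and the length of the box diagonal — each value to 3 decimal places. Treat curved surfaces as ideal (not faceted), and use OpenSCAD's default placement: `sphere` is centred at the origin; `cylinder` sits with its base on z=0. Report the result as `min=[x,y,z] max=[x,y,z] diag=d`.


A = translate([-9.4, -8, 13]) sphere(r=1.9) → bbox [-11.3,-9.9,11.1] .. [-7.5,-6.1,14.9]
B = cylinder(h=2.3, r=2.1) → bbox [-2.1,-2.1,0] .. [2.1,2.1,2.3]
lo = A.lo+B.lo = [-11.3-2.1, -9.9-2.1, 11.1+0] = [-13.400,-12.000,11.100]
hi = A.hi+B.hi = [-7.5+2.1, -6.1+2.1, 14.9+2.3] = [-5.400,-4.000,17.200]
diag = √(8²+8²+6.1²) = √165.21 = 12.853

min=[-13.400,-12.000,11.100] max=[-5.400,-4.000,17.200] diag=12.853


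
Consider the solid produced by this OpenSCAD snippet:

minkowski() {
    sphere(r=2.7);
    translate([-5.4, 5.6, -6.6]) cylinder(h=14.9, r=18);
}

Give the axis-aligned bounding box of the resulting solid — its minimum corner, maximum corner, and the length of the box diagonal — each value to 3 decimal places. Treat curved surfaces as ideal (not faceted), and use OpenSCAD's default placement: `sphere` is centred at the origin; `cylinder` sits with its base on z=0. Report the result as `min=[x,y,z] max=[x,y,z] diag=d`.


A = translate([-5.4, 5.6, -6.6]) cylinder(h=14.9, r=18) → bbox [-23.4,-12.4,-6.6] .. [12.6,23.6,8.3]
B = sphere(r=2.7) → bbox [-2.7,-2.7,-2.7] .. [2.7,2.7,2.7]
lo = A.lo+B.lo = [-23.4-2.7, -12.4-2.7, -6.6-2.7] = [-26.100,-15.100,-9.300]
hi = A.hi+B.hi = [12.6+2.7, 23.6+2.7, 8.3+2.7] = [15.300,26.300,11.000]
diag = √(41.4²+41.4²+20.3²) = √3840.01 = 61.968

min=[-26.100,-15.100,-9.300] max=[15.300,26.300,11.000] diag=61.968


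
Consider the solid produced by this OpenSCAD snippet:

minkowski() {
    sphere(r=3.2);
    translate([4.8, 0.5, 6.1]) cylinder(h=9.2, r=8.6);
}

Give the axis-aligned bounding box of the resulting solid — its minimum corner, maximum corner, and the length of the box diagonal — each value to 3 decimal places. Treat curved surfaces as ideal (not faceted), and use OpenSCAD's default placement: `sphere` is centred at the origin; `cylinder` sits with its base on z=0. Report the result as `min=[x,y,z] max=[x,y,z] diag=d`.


min=[-7.000,-11.300,2.900] max=[16.600,12.300,18.500] diag=36.841

A = translate([4.8, 0.5, 6.1]) cylinder(h=9.2, r=8.6) → bbox [-3.8,-8.1,6.1] .. [13.4,9.1,15.3]
B = sphere(r=3.2) → bbox [-3.2,-3.2,-3.2] .. [3.2,3.2,3.2]
lo = A.lo+B.lo = [-3.8-3.2, -8.1-3.2, 6.1-3.2] = [-7.000,-11.300,2.900]
hi = A.hi+B.hi = [13.4+3.2, 9.1+3.2, 15.3+3.2] = [16.600,12.300,18.500]
diag = √(23.6²+23.6²+15.6²) = √1357.28 = 36.841


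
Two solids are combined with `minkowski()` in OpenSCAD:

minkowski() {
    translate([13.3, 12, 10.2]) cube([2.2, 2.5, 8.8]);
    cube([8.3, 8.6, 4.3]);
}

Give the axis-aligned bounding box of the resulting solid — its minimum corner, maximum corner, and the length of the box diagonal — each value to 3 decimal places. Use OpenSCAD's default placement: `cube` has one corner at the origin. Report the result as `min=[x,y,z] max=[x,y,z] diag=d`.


min=[13.300,12.000,10.200] max=[23.800,23.100,23.300] diag=20.126

A = translate([13.3, 12, 10.2]) cube([2.2, 2.5, 8.8]) → bbox [13.3,12,10.2] .. [15.5,14.5,19]
B = cube([8.3, 8.6, 4.3]) → bbox [0,0,0] .. [8.3,8.6,4.3]
lo = A.lo+B.lo = [13.3+0, 12+0, 10.2+0] = [13.300,12.000,10.200]
hi = A.hi+B.hi = [15.5+8.3, 14.5+8.6, 19+4.3] = [23.800,23.100,23.300]
diag = √(10.5²+11.1²+13.1²) = √405.07 = 20.126


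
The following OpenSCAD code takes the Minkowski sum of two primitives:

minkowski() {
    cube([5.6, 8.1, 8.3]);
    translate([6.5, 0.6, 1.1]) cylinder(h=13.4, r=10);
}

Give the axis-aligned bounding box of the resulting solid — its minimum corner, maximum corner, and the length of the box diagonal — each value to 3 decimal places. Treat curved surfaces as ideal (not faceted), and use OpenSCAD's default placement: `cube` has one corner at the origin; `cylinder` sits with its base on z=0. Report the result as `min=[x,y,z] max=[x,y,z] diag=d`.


min=[-3.500,-9.400,1.100] max=[22.100,18.700,22.800] diag=43.771

A = translate([6.5, 0.6, 1.1]) cylinder(h=13.4, r=10) → bbox [-3.5,-9.4,1.1] .. [16.5,10.6,14.5]
B = cube([5.6, 8.1, 8.3]) → bbox [0,0,0] .. [5.6,8.1,8.3]
lo = A.lo+B.lo = [-3.5+0, -9.4+0, 1.1+0] = [-3.500,-9.400,1.100]
hi = A.hi+B.hi = [16.5+5.6, 10.6+8.1, 14.5+8.3] = [22.100,18.700,22.800]
diag = √(25.6²+28.1²+21.7²) = √1915.86 = 43.771


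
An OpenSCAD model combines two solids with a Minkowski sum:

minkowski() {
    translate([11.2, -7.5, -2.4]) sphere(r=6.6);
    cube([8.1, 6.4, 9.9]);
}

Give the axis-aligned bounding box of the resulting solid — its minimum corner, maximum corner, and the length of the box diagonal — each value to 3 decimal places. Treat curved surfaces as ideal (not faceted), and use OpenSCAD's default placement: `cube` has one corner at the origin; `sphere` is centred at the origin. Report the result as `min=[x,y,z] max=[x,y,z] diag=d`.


A = translate([11.2, -7.5, -2.4]) sphere(r=6.6) → bbox [4.6,-14.1,-9] .. [17.8,-0.9,4.2]
B = cube([8.1, 6.4, 9.9]) → bbox [0,0,0] .. [8.1,6.4,9.9]
lo = A.lo+B.lo = [4.6+0, -14.1+0, -9+0] = [4.600,-14.100,-9.000]
hi = A.hi+B.hi = [17.8+8.1, -0.9+6.4, 4.2+9.9] = [25.900,5.500,14.100]
diag = √(21.3²+19.6²+23.1²) = √1371.46 = 37.033

min=[4.600,-14.100,-9.000] max=[25.900,5.500,14.100] diag=37.033


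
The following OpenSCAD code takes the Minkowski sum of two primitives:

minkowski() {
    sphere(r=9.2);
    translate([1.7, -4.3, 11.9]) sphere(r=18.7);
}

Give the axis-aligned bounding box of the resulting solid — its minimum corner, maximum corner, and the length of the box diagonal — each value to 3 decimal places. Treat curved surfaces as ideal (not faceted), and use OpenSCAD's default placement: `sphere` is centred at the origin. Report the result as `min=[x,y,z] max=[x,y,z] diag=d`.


A = translate([1.7, -4.3, 11.9]) sphere(r=18.7) → bbox [-17,-23,-6.8] .. [20.4,14.4,30.6]
B = sphere(r=9.2) → bbox [-9.2,-9.2,-9.2] .. [9.2,9.2,9.2]
lo = A.lo+B.lo = [-17-9.2, -23-9.2, -6.8-9.2] = [-26.200,-32.200,-16.000]
hi = A.hi+B.hi = [20.4+9.2, 14.4+9.2, 30.6+9.2] = [29.600,23.600,39.800]
diag = √(55.8²+55.8²+55.8²) = √9340.92 = 96.648

min=[-26.200,-32.200,-16.000] max=[29.600,23.600,39.800] diag=96.648


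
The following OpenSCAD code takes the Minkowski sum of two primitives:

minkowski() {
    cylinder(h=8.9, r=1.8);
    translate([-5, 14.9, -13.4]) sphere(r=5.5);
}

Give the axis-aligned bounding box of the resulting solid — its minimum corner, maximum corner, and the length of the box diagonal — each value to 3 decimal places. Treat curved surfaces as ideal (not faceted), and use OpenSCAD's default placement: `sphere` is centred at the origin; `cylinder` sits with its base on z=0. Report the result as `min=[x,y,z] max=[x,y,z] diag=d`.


min=[-12.300,7.600,-18.900] max=[2.300,22.200,1.000] diag=28.676

A = translate([-5, 14.9, -13.4]) sphere(r=5.5) → bbox [-10.5,9.4,-18.9] .. [0.5,20.4,-7.9]
B = cylinder(h=8.9, r=1.8) → bbox [-1.8,-1.8,0] .. [1.8,1.8,8.9]
lo = A.lo+B.lo = [-10.5-1.8, 9.4-1.8, -18.9+0] = [-12.300,7.600,-18.900]
hi = A.hi+B.hi = [0.5+1.8, 20.4+1.8, -7.9+8.9] = [2.300,22.200,1.000]
diag = √(14.6²+14.6²+19.9²) = √822.33 = 28.676


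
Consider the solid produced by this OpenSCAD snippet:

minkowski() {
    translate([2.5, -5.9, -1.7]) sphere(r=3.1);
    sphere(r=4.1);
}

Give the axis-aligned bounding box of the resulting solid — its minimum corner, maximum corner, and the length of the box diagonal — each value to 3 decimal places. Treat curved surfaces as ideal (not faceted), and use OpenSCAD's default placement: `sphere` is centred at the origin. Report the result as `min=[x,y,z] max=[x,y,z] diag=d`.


A = translate([2.5, -5.9, -1.7]) sphere(r=3.1) → bbox [-0.6,-9,-4.8] .. [5.6,-2.8,1.4]
B = sphere(r=4.1) → bbox [-4.1,-4.1,-4.1] .. [4.1,4.1,4.1]
lo = A.lo+B.lo = [-0.6-4.1, -9-4.1, -4.8-4.1] = [-4.700,-13.100,-8.900]
hi = A.hi+B.hi = [5.6+4.1, -2.8+4.1, 1.4+4.1] = [9.700,1.300,5.500]
diag = √(14.4²+14.4²+14.4²) = √622.08 = 24.942

min=[-4.700,-13.100,-8.900] max=[9.700,1.300,5.500] diag=24.942


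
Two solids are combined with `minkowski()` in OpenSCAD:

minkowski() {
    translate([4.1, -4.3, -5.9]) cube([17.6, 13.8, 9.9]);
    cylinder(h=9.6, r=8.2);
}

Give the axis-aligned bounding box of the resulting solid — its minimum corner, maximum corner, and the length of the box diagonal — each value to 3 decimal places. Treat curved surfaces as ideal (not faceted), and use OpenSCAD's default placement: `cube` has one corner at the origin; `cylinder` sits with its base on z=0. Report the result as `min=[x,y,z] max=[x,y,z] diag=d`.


A = translate([4.1, -4.3, -5.9]) cube([17.6, 13.8, 9.9]) → bbox [4.1,-4.3,-5.9] .. [21.7,9.5,4]
B = cylinder(h=9.6, r=8.2) → bbox [-8.2,-8.2,0] .. [8.2,8.2,9.6]
lo = A.lo+B.lo = [4.1-8.2, -4.3-8.2, -5.9+0] = [-4.100,-12.500,-5.900]
hi = A.hi+B.hi = [21.7+8.2, 9.5+8.2, 4+9.6] = [29.900,17.700,13.600]
diag = √(34²+30.2²+19.5²) = √2448.29 = 49.480

min=[-4.100,-12.500,-5.900] max=[29.900,17.700,13.600] diag=49.480


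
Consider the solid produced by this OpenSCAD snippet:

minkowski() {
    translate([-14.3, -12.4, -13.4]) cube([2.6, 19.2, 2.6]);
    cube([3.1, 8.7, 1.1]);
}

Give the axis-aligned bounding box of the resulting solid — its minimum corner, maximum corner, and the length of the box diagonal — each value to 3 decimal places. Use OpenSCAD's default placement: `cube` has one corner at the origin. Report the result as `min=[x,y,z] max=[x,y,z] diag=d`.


A = translate([-14.3, -12.4, -13.4]) cube([2.6, 19.2, 2.6]) → bbox [-14.3,-12.4,-13.4] .. [-11.7,6.8,-10.8]
B = cube([3.1, 8.7, 1.1]) → bbox [0,0,0] .. [3.1,8.7,1.1]
lo = A.lo+B.lo = [-14.3+0, -12.4+0, -13.4+0] = [-14.300,-12.400,-13.400]
hi = A.hi+B.hi = [-11.7+3.1, 6.8+8.7, -10.8+1.1] = [-8.600,15.500,-9.700]
diag = √(5.7²+27.9²+3.7²) = √824.59 = 28.716

min=[-14.300,-12.400,-13.400] max=[-8.600,15.500,-9.700] diag=28.716


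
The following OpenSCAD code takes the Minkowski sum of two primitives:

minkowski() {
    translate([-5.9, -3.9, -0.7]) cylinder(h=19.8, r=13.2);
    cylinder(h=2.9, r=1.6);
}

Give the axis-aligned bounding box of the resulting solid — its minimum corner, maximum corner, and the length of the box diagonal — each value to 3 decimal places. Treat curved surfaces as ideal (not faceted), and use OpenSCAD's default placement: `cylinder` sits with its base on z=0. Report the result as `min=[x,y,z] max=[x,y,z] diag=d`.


A = translate([-5.9, -3.9, -0.7]) cylinder(h=19.8, r=13.2) → bbox [-19.1,-17.1,-0.7] .. [7.3,9.3,19.1]
B = cylinder(h=2.9, r=1.6) → bbox [-1.6,-1.6,0] .. [1.6,1.6,2.9]
lo = A.lo+B.lo = [-19.1-1.6, -17.1-1.6, -0.7+0] = [-20.700,-18.700,-0.700]
hi = A.hi+B.hi = [7.3+1.6, 9.3+1.6, 19.1+2.9] = [8.900,10.900,22.000]
diag = √(29.6²+29.6²+22.7²) = √2267.61 = 47.619

min=[-20.700,-18.700,-0.700] max=[8.900,10.900,22.000] diag=47.619


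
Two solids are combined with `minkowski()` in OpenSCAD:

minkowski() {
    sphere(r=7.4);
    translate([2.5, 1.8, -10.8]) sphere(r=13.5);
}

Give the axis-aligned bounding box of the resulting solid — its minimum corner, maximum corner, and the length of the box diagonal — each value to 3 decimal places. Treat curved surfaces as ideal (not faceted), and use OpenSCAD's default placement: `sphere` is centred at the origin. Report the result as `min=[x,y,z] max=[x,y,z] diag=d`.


A = translate([2.5, 1.8, -10.8]) sphere(r=13.5) → bbox [-11,-11.7,-24.3] .. [16,15.3,2.7]
B = sphere(r=7.4) → bbox [-7.4,-7.4,-7.4] .. [7.4,7.4,7.4]
lo = A.lo+B.lo = [-11-7.4, -11.7-7.4, -24.3-7.4] = [-18.400,-19.100,-31.700]
hi = A.hi+B.hi = [16+7.4, 15.3+7.4, 2.7+7.4] = [23.400,22.700,10.100]
diag = √(41.8²+41.8²+41.8²) = √5241.72 = 72.400

min=[-18.400,-19.100,-31.700] max=[23.400,22.700,10.100] diag=72.400


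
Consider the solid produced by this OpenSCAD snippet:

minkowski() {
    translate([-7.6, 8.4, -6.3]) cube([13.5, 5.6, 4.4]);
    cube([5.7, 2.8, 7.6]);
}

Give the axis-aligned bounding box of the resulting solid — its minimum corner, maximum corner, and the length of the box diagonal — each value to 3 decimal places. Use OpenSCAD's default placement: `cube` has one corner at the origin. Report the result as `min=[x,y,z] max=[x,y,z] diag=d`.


A = translate([-7.6, 8.4, -6.3]) cube([13.5, 5.6, 4.4]) → bbox [-7.6,8.4,-6.3] .. [5.9,14,-1.9]
B = cube([5.7, 2.8, 7.6]) → bbox [0,0,0] .. [5.7,2.8,7.6]
lo = A.lo+B.lo = [-7.6+0, 8.4+0, -6.3+0] = [-7.600,8.400,-6.300]
hi = A.hi+B.hi = [5.9+5.7, 14+2.8, -1.9+7.6] = [11.600,16.800,5.700]
diag = √(19.2²+8.4²+12²) = √583.2 = 24.150

min=[-7.600,8.400,-6.300] max=[11.600,16.800,5.700] diag=24.150


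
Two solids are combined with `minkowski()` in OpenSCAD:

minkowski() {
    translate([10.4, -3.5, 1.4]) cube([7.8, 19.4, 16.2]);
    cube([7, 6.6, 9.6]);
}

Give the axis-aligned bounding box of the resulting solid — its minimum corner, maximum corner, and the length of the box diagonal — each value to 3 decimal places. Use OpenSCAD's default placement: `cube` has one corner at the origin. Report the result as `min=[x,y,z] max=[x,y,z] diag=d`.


min=[10.400,-3.500,1.400] max=[25.200,22.500,27.200] diag=39.505

A = translate([10.4, -3.5, 1.4]) cube([7.8, 19.4, 16.2]) → bbox [10.4,-3.5,1.4] .. [18.2,15.9,17.6]
B = cube([7, 6.6, 9.6]) → bbox [0,0,0] .. [7,6.6,9.6]
lo = A.lo+B.lo = [10.4+0, -3.5+0, 1.4+0] = [10.400,-3.500,1.400]
hi = A.hi+B.hi = [18.2+7, 15.9+6.6, 17.6+9.6] = [25.200,22.500,27.200]
diag = √(14.8²+26²+25.8²) = √1560.68 = 39.505


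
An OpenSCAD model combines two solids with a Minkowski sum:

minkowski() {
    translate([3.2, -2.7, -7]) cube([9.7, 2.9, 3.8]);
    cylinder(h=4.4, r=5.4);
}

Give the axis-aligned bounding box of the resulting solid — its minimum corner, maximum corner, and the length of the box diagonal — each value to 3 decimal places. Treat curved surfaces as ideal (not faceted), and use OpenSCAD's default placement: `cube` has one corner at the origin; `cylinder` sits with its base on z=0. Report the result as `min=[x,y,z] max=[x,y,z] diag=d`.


min=[-2.200,-8.100,-7.000] max=[18.300,5.600,1.200] diag=25.984

A = translate([3.2, -2.7, -7]) cube([9.7, 2.9, 3.8]) → bbox [3.2,-2.7,-7] .. [12.9,0.2,-3.2]
B = cylinder(h=4.4, r=5.4) → bbox [-5.4,-5.4,0] .. [5.4,5.4,4.4]
lo = A.lo+B.lo = [3.2-5.4, -2.7-5.4, -7+0] = [-2.200,-8.100,-7.000]
hi = A.hi+B.hi = [12.9+5.4, 0.2+5.4, -3.2+4.4] = [18.300,5.600,1.200]
diag = √(20.5²+13.7²+8.2²) = √675.18 = 25.984


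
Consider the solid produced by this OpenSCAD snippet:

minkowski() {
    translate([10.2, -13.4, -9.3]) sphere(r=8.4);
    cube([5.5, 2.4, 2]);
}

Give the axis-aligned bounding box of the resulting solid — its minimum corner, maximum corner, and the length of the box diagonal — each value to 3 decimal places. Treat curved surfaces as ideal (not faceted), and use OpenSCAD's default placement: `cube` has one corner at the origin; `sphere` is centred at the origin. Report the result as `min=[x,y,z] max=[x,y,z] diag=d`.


A = translate([10.2, -13.4, -9.3]) sphere(r=8.4) → bbox [1.8,-21.8,-17.7] .. [18.6,-5,-0.9]
B = cube([5.5, 2.4, 2]) → bbox [0,0,0] .. [5.5,2.4,2]
lo = A.lo+B.lo = [1.8+0, -21.8+0, -17.7+0] = [1.800,-21.800,-17.700]
hi = A.hi+B.hi = [18.6+5.5, -5+2.4, -0.9+2] = [24.100,-2.600,1.100]
diag = √(22.3²+19.2²+18.8²) = √1219.37 = 34.919

min=[1.800,-21.800,-17.700] max=[24.100,-2.600,1.100] diag=34.919


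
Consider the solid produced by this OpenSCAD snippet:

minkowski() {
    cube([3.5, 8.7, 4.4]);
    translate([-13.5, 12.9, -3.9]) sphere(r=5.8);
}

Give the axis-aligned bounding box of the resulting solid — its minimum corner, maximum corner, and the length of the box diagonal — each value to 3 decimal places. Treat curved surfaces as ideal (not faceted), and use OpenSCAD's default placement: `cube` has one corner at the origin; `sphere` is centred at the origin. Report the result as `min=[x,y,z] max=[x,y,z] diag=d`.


min=[-19.300,7.100,-9.700] max=[-4.200,27.400,6.300] diag=29.935

A = translate([-13.5, 12.9, -3.9]) sphere(r=5.8) → bbox [-19.3,7.1,-9.7] .. [-7.7,18.7,1.9]
B = cube([3.5, 8.7, 4.4]) → bbox [0,0,0] .. [3.5,8.7,4.4]
lo = A.lo+B.lo = [-19.3+0, 7.1+0, -9.7+0] = [-19.300,7.100,-9.700]
hi = A.hi+B.hi = [-7.7+3.5, 18.7+8.7, 1.9+4.4] = [-4.200,27.400,6.300]
diag = √(15.1²+20.3²+16²) = √896.1 = 29.935


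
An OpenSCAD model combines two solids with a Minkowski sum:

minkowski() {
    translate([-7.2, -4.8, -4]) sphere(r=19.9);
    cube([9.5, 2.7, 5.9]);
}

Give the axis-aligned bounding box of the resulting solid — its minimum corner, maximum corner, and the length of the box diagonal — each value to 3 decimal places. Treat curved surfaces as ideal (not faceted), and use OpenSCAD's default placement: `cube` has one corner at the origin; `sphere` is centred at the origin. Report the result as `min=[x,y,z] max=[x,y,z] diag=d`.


min=[-27.100,-24.700,-23.900] max=[22.200,17.800,21.800] diag=79.531

A = translate([-7.2, -4.8, -4]) sphere(r=19.9) → bbox [-27.1,-24.7,-23.9] .. [12.7,15.1,15.9]
B = cube([9.5, 2.7, 5.9]) → bbox [0,0,0] .. [9.5,2.7,5.9]
lo = A.lo+B.lo = [-27.1+0, -24.7+0, -23.9+0] = [-27.100,-24.700,-23.900]
hi = A.hi+B.hi = [12.7+9.5, 15.1+2.7, 15.9+5.9] = [22.200,17.800,21.800]
diag = √(49.3²+42.5²+45.7²) = √6325.23 = 79.531


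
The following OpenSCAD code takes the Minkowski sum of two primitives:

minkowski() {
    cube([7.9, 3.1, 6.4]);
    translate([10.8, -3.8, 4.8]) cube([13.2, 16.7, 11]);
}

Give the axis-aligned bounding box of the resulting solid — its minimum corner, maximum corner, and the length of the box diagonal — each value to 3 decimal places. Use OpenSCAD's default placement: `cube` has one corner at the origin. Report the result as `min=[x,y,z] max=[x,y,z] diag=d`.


min=[10.800,-3.800,4.800] max=[31.900,16.000,22.200] diag=33.764

A = translate([10.8, -3.8, 4.8]) cube([13.2, 16.7, 11]) → bbox [10.8,-3.8,4.8] .. [24,12.9,15.8]
B = cube([7.9, 3.1, 6.4]) → bbox [0,0,0] .. [7.9,3.1,6.4]
lo = A.lo+B.lo = [10.8+0, -3.8+0, 4.8+0] = [10.800,-3.800,4.800]
hi = A.hi+B.hi = [24+7.9, 12.9+3.1, 15.8+6.4] = [31.900,16.000,22.200]
diag = √(21.1²+19.8²+17.4²) = √1140.01 = 33.764


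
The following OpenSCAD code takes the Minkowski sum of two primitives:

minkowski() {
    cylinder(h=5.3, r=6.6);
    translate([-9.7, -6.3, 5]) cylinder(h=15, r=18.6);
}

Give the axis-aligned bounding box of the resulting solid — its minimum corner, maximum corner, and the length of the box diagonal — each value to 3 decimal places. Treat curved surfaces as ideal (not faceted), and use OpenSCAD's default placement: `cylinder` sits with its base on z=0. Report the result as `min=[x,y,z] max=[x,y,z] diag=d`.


A = translate([-9.7, -6.3, 5]) cylinder(h=15, r=18.6) → bbox [-28.3,-24.9,5] .. [8.9,12.3,20]
B = cylinder(h=5.3, r=6.6) → bbox [-6.6,-6.6,0] .. [6.6,6.6,5.3]
lo = A.lo+B.lo = [-28.3-6.6, -24.9-6.6, 5+0] = [-34.900,-31.500,5.000]
hi = A.hi+B.hi = [8.9+6.6, 12.3+6.6, 20+5.3] = [15.500,18.900,25.300]
diag = √(50.4²+50.4²+20.3²) = √5492.41 = 74.111

min=[-34.900,-31.500,5.000] max=[15.500,18.900,25.300] diag=74.111


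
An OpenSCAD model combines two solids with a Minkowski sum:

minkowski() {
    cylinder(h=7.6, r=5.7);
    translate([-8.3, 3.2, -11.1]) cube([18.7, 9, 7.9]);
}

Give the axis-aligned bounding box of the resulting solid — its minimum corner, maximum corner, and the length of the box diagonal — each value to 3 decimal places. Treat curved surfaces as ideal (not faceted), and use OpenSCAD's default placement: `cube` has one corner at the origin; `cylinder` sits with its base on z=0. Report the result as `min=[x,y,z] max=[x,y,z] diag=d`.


A = translate([-8.3, 3.2, -11.1]) cube([18.7, 9, 7.9]) → bbox [-8.3,3.2,-11.1] .. [10.4,12.2,-3.2]
B = cylinder(h=7.6, r=5.7) → bbox [-5.7,-5.7,0] .. [5.7,5.7,7.6]
lo = A.lo+B.lo = [-8.3-5.7, 3.2-5.7, -11.1+0] = [-14.000,-2.500,-11.100]
hi = A.hi+B.hi = [10.4+5.7, 12.2+5.7, -3.2+7.6] = [16.100,17.900,4.400]
diag = √(30.1²+20.4²+15.5²) = √1562.42 = 39.527

min=[-14.000,-2.500,-11.100] max=[16.100,17.900,4.400] diag=39.527


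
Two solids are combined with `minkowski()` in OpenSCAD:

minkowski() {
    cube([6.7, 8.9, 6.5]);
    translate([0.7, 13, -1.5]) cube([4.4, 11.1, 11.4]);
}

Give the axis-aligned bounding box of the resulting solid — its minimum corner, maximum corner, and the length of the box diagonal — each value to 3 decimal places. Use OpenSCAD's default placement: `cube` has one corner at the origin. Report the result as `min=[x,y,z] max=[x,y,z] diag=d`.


min=[0.700,13.000,-1.500] max=[11.800,33.000,16.400] diag=29.045

A = translate([0.7, 13, -1.5]) cube([4.4, 11.1, 11.4]) → bbox [0.7,13,-1.5] .. [5.1,24.1,9.9]
B = cube([6.7, 8.9, 6.5]) → bbox [0,0,0] .. [6.7,8.9,6.5]
lo = A.lo+B.lo = [0.7+0, 13+0, -1.5+0] = [0.700,13.000,-1.500]
hi = A.hi+B.hi = [5.1+6.7, 24.1+8.9, 9.9+6.5] = [11.800,33.000,16.400]
diag = √(11.1²+20²+17.9²) = √843.62 = 29.045


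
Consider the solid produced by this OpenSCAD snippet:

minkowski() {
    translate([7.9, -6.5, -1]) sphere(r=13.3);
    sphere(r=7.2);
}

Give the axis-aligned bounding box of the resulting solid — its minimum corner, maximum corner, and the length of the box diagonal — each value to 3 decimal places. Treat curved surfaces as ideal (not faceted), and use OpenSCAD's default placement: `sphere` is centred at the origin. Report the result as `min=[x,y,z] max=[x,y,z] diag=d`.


A = translate([7.9, -6.5, -1]) sphere(r=13.3) → bbox [-5.4,-19.8,-14.3] .. [21.2,6.8,12.3]
B = sphere(r=7.2) → bbox [-7.2,-7.2,-7.2] .. [7.2,7.2,7.2]
lo = A.lo+B.lo = [-5.4-7.2, -19.8-7.2, -14.3-7.2] = [-12.600,-27.000,-21.500]
hi = A.hi+B.hi = [21.2+7.2, 6.8+7.2, 12.3+7.2] = [28.400,14.000,19.500]
diag = √(41²+41²+41²) = √5043 = 71.014

min=[-12.600,-27.000,-21.500] max=[28.400,14.000,19.500] diag=71.014


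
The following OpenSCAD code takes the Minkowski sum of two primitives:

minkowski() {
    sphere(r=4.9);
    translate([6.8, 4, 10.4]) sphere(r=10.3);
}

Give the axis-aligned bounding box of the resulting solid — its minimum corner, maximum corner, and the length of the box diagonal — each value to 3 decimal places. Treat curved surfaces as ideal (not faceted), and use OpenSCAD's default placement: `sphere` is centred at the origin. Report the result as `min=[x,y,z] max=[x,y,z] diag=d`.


A = translate([6.8, 4, 10.4]) sphere(r=10.3) → bbox [-3.5,-6.3,0.1] .. [17.1,14.3,20.7]
B = sphere(r=4.9) → bbox [-4.9,-4.9,-4.9] .. [4.9,4.9,4.9]
lo = A.lo+B.lo = [-3.5-4.9, -6.3-4.9, 0.1-4.9] = [-8.400,-11.200,-4.800]
hi = A.hi+B.hi = [17.1+4.9, 14.3+4.9, 20.7+4.9] = [22.000,19.200,25.600]
diag = √(30.4²+30.4²+30.4²) = √2772.48 = 52.654

min=[-8.400,-11.200,-4.800] max=[22.000,19.200,25.600] diag=52.654


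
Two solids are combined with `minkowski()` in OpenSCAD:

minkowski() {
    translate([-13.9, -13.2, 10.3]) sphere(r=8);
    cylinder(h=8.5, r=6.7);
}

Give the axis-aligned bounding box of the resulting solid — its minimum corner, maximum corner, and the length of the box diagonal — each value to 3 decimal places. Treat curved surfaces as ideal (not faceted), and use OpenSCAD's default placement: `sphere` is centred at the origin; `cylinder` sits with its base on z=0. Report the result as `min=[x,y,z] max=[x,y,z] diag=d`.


A = translate([-13.9, -13.2, 10.3]) sphere(r=8) → bbox [-21.9,-21.2,2.3] .. [-5.9,-5.2,18.3]
B = cylinder(h=8.5, r=6.7) → bbox [-6.7,-6.7,0] .. [6.7,6.7,8.5]
lo = A.lo+B.lo = [-21.9-6.7, -21.2-6.7, 2.3+0] = [-28.600,-27.900,2.300]
hi = A.hi+B.hi = [-5.9+6.7, -5.2+6.7, 18.3+8.5] = [0.800,1.500,26.800]
diag = √(29.4²+29.4²+24.5²) = √2328.97 = 48.259

min=[-28.600,-27.900,2.300] max=[0.800,1.500,26.800] diag=48.259


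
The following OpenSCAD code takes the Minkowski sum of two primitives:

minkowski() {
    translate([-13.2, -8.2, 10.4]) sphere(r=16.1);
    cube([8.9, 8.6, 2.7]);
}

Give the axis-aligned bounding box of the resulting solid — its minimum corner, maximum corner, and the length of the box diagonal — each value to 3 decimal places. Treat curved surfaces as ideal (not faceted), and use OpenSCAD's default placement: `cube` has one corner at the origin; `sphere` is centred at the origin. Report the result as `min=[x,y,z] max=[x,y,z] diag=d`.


A = translate([-13.2, -8.2, 10.4]) sphere(r=16.1) → bbox [-29.3,-24.3,-5.7] .. [2.9,7.9,26.5]
B = cube([8.9, 8.6, 2.7]) → bbox [0,0,0] .. [8.9,8.6,2.7]
lo = A.lo+B.lo = [-29.3+0, -24.3+0, -5.7+0] = [-29.300,-24.300,-5.700]
hi = A.hi+B.hi = [2.9+8.9, 7.9+8.6, 26.5+2.7] = [11.800,16.500,29.200]
diag = √(41.1²+40.8²+34.9²) = √4571.86 = 67.616

min=[-29.300,-24.300,-5.700] max=[11.800,16.500,29.200] diag=67.616


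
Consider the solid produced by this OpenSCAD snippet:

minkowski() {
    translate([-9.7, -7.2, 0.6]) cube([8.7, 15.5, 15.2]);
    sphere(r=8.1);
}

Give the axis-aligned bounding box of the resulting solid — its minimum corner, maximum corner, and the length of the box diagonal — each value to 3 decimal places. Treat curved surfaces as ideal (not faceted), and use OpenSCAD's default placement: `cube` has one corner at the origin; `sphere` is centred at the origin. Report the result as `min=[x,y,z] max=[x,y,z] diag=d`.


min=[-17.800,-15.300,-7.500] max=[7.100,16.400,23.900] diag=51.097

A = translate([-9.7, -7.2, 0.6]) cube([8.7, 15.5, 15.2]) → bbox [-9.7,-7.2,0.6] .. [-1,8.3,15.8]
B = sphere(r=8.1) → bbox [-8.1,-8.1,-8.1] .. [8.1,8.1,8.1]
lo = A.lo+B.lo = [-9.7-8.1, -7.2-8.1, 0.6-8.1] = [-17.800,-15.300,-7.500]
hi = A.hi+B.hi = [-1+8.1, 8.3+8.1, 15.8+8.1] = [7.100,16.400,23.900]
diag = √(24.9²+31.7²+31.4²) = √2610.86 = 51.097


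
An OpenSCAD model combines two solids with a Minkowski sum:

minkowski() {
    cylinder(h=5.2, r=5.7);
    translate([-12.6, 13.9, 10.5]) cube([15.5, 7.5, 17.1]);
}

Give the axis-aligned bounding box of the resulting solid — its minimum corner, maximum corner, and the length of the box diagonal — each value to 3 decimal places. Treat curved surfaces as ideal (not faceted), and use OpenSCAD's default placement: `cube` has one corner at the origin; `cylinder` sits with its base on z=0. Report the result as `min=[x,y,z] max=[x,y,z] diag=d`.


A = translate([-12.6, 13.9, 10.5]) cube([15.5, 7.5, 17.1]) → bbox [-12.6,13.9,10.5] .. [2.9,21.4,27.6]
B = cylinder(h=5.2, r=5.7) → bbox [-5.7,-5.7,0] .. [5.7,5.7,5.2]
lo = A.lo+B.lo = [-12.6-5.7, 13.9-5.7, 10.5+0] = [-18.300,8.200,10.500]
hi = A.hi+B.hi = [2.9+5.7, 21.4+5.7, 27.6+5.2] = [8.600,27.100,32.800]
diag = √(26.9²+18.9²+22.3²) = √1578.11 = 39.725

min=[-18.300,8.200,10.500] max=[8.600,27.100,32.800] diag=39.725


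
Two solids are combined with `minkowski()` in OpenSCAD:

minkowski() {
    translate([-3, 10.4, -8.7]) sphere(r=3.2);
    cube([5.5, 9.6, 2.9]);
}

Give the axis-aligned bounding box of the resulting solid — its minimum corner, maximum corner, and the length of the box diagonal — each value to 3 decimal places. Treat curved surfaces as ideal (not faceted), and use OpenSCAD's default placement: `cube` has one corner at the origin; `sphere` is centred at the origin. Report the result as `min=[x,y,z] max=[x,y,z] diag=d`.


A = translate([-3, 10.4, -8.7]) sphere(r=3.2) → bbox [-6.2,7.2,-11.9] .. [0.2,13.6,-5.5]
B = cube([5.5, 9.6, 2.9]) → bbox [0,0,0] .. [5.5,9.6,2.9]
lo = A.lo+B.lo = [-6.2+0, 7.2+0, -11.9+0] = [-6.200,7.200,-11.900]
hi = A.hi+B.hi = [0.2+5.5, 13.6+9.6, -5.5+2.9] = [5.700,23.200,-2.600]
diag = √(11.9²+16²+9.3²) = √484.1 = 22.002

min=[-6.200,7.200,-11.900] max=[5.700,23.200,-2.600] diag=22.002
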